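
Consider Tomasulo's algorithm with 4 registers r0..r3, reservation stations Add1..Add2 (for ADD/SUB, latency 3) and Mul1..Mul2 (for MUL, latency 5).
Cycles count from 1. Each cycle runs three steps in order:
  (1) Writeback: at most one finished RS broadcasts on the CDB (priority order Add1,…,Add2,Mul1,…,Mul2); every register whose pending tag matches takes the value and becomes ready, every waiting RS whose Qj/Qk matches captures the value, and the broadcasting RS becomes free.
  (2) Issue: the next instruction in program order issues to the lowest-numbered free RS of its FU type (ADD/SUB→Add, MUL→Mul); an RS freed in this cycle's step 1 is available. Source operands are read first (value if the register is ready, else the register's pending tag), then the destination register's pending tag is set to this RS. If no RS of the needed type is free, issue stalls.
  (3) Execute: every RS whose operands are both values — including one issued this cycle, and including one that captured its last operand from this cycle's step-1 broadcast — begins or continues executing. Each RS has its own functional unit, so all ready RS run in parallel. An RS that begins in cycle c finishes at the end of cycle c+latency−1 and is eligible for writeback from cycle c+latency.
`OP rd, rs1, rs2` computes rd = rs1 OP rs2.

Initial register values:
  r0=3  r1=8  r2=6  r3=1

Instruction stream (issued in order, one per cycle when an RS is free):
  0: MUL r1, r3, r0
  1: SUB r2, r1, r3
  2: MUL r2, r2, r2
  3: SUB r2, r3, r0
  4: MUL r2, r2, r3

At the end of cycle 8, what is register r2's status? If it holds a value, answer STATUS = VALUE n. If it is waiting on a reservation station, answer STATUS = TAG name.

  c1: issue MUL r1<-Mul1  regs: r0:3,r1:Mul1,r2:6,r3:1
  c2: issue SUB r2<-Add1  regs: r0:3,r1:Mul1,r2:Add1,r3:1
  c3: issue MUL r2<-Mul2  regs: r0:3,r1:Mul1,r2:Mul2,r3:1
  c4: issue SUB r2<-Add2  regs: r0:3,r1:Mul1,r2:Add2,r3:1
  c5: stall  regs: r0:3,r1:Mul1,r2:Add2,r3:1
  c6: CDB Mul1=3; issue MUL r2<-Mul1  regs: r0:3,r1:3,r2:Mul1,r3:1
  c7: CDB Add2=-2  regs: r0:3,r1:3,r2:Mul1,r3:1
  c8: -  regs: r0:3,r1:3,r2:Mul1,r3:1

STATUS = TAG Mul1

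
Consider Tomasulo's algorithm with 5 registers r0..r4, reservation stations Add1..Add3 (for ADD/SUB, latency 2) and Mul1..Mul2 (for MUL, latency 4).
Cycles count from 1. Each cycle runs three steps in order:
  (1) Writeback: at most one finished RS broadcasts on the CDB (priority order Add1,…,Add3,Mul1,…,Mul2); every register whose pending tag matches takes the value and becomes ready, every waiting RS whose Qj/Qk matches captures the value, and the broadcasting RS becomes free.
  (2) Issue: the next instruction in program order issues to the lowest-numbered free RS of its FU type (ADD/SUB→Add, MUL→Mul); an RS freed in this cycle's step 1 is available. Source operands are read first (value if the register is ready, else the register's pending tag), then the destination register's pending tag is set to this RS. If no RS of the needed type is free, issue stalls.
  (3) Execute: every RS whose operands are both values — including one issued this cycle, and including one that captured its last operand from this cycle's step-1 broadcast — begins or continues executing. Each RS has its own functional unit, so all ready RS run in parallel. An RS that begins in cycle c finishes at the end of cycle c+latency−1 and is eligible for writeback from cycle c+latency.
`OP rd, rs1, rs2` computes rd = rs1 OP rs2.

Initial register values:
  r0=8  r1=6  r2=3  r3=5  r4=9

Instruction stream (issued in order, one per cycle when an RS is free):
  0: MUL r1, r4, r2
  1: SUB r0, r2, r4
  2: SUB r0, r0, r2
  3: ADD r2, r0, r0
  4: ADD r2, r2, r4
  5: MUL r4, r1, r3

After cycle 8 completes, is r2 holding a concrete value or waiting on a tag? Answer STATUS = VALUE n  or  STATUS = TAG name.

STATUS = TAG Add3

cycle 1: issue MUL r1<-Mul1 // r0:8,r1:Mul1,r2:3,r3:5,r4:9
cycle 2: issue SUB r0<-Add1 // r0:Add1,r1:Mul1,r2:3,r3:5,r4:9
cycle 3: issue SUB r0<-Add2 // r0:Add2,r1:Mul1,r2:3,r3:5,r4:9
cycle 4: CDB Add1=-6; issue ADD r2<-Add1 // r0:Add2,r1:Mul1,r2:Add1,r3:5,r4:9
cycle 5: CDB Mul1=27; issue ADD r2<-Add3 // r0:Add2,r1:27,r2:Add3,r3:5,r4:9
cycle 6: CDB Add2=-9; issue MUL r4<-Mul1 // r0:-9,r1:27,r2:Add3,r3:5,r4:Mul1
cycle 7: - // r0:-9,r1:27,r2:Add3,r3:5,r4:Mul1
cycle 8: CDB Add1=-18 // r0:-9,r1:27,r2:Add3,r3:5,r4:Mul1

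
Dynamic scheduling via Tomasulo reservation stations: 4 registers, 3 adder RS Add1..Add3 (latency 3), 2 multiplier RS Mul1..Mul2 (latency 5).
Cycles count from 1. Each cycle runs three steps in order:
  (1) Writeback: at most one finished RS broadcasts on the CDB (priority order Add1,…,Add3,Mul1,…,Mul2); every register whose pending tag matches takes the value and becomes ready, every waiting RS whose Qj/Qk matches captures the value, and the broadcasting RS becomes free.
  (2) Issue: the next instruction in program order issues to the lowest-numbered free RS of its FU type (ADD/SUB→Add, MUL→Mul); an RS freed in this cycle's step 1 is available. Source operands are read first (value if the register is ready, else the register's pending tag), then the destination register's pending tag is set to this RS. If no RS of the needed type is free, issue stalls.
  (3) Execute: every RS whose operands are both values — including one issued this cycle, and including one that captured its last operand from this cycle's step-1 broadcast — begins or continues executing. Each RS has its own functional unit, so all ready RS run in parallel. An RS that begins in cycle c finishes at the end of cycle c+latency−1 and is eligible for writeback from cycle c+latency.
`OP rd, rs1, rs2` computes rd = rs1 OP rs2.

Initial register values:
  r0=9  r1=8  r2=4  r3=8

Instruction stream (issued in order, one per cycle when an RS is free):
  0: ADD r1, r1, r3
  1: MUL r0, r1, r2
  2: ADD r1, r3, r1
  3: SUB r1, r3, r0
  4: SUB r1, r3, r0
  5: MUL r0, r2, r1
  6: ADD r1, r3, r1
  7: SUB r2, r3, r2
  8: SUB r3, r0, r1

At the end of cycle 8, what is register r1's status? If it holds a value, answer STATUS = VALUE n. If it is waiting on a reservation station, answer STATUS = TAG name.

STATUS = TAG Add2

cycle 1: issue ADD r1<-Add1 // r0:9,r1:Add1,r2:4,r3:8
cycle 2: issue MUL r0<-Mul1 // r0:Mul1,r1:Add1,r2:4,r3:8
cycle 3: issue ADD r1<-Add2 // r0:Mul1,r1:Add2,r2:4,r3:8
cycle 4: CDB Add1=16; issue SUB r1<-Add1 // r0:Mul1,r1:Add1,r2:4,r3:8
cycle 5: issue SUB r1<-Add3 // r0:Mul1,r1:Add3,r2:4,r3:8
cycle 6: issue MUL r0<-Mul2 // r0:Mul2,r1:Add3,r2:4,r3:8
cycle 7: CDB Add2=24; issue ADD r1<-Add2 // r0:Mul2,r1:Add2,r2:4,r3:8
cycle 8: stall // r0:Mul2,r1:Add2,r2:4,r3:8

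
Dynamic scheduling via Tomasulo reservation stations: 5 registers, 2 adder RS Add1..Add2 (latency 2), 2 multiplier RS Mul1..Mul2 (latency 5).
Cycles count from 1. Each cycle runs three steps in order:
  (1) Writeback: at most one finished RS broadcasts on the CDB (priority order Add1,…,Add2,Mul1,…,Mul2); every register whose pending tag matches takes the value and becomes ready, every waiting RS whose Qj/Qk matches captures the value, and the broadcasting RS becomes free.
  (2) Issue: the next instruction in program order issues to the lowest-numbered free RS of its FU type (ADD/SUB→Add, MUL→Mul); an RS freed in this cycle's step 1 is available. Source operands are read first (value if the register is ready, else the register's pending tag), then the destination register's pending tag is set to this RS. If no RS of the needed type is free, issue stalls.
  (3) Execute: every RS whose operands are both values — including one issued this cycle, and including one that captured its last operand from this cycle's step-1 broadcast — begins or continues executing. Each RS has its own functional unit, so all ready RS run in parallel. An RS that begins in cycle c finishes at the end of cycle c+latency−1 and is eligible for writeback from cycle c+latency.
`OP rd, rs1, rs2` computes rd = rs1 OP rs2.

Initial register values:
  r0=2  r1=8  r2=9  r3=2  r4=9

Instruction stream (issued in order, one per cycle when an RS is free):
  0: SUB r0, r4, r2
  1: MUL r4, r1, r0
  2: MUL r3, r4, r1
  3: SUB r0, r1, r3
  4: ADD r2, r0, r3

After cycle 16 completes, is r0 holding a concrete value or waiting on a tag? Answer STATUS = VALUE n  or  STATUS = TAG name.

STATUS = VALUE 8

  c1: issue SUB r0<-Add1  regs: r0:Add1,r1:8,r2:9,r3:2,r4:9
  c2: issue MUL r4<-Mul1  regs: r0:Add1,r1:8,r2:9,r3:2,r4:Mul1
  c3: CDB Add1=0; issue MUL r3<-Mul2  regs: r0:0,r1:8,r2:9,r3:Mul2,r4:Mul1
  c4: issue SUB r0<-Add1  regs: r0:Add1,r1:8,r2:9,r3:Mul2,r4:Mul1
  c5: issue ADD r2<-Add2  regs: r0:Add1,r1:8,r2:Add2,r3:Mul2,r4:Mul1
  c6: -  regs: r0:Add1,r1:8,r2:Add2,r3:Mul2,r4:Mul1
  c7: -  regs: r0:Add1,r1:8,r2:Add2,r3:Mul2,r4:Mul1
  c8: CDB Mul1=0  regs: r0:Add1,r1:8,r2:Add2,r3:Mul2,r4:0
  c9: -  regs: r0:Add1,r1:8,r2:Add2,r3:Mul2,r4:0
  c10: -  regs: r0:Add1,r1:8,r2:Add2,r3:Mul2,r4:0
  c11: -  regs: r0:Add1,r1:8,r2:Add2,r3:Mul2,r4:0
  c12: -  regs: r0:Add1,r1:8,r2:Add2,r3:Mul2,r4:0
  c13: CDB Mul2=0  regs: r0:Add1,r1:8,r2:Add2,r3:0,r4:0
  c14: -  regs: r0:Add1,r1:8,r2:Add2,r3:0,r4:0
  c15: CDB Add1=8  regs: r0:8,r1:8,r2:Add2,r3:0,r4:0
  c16: -  regs: r0:8,r1:8,r2:Add2,r3:0,r4:0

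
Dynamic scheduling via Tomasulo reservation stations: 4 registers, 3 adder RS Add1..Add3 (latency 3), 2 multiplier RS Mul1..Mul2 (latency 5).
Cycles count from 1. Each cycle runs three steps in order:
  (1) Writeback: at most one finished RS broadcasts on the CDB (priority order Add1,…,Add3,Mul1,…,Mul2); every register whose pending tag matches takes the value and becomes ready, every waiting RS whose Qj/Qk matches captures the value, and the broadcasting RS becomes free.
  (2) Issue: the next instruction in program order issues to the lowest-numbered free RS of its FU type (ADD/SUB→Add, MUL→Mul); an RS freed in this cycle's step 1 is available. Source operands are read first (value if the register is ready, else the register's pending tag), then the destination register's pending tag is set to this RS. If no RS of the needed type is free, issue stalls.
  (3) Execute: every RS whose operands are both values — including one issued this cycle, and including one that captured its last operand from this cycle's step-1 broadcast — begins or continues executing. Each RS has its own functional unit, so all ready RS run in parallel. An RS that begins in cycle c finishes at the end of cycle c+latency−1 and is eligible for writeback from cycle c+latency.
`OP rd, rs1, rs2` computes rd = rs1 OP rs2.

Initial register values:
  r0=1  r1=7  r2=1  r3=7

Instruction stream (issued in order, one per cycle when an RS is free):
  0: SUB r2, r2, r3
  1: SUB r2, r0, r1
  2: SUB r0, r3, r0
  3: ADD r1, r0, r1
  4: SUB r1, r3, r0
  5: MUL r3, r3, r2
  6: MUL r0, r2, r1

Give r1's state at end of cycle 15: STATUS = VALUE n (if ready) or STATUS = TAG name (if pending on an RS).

cycle 1: issue SUB r2<-Add1 // r0:1,r1:7,r2:Add1,r3:7
cycle 2: issue SUB r2<-Add2 // r0:1,r1:7,r2:Add2,r3:7
cycle 3: issue SUB r0<-Add3 // r0:Add3,r1:7,r2:Add2,r3:7
cycle 4: CDB Add1=-6; issue ADD r1<-Add1 // r0:Add3,r1:Add1,r2:Add2,r3:7
cycle 5: CDB Add2=-6; issue SUB r1<-Add2 // r0:Add3,r1:Add2,r2:-6,r3:7
cycle 6: CDB Add3=6; issue MUL r3<-Mul1 // r0:6,r1:Add2,r2:-6,r3:Mul1
cycle 7: issue MUL r0<-Mul2 // r0:Mul2,r1:Add2,r2:-6,r3:Mul1
cycle 8: - // r0:Mul2,r1:Add2,r2:-6,r3:Mul1
cycle 9: CDB Add1=13 // r0:Mul2,r1:Add2,r2:-6,r3:Mul1
cycle 10: CDB Add2=1 // r0:Mul2,r1:1,r2:-6,r3:Mul1
cycle 11: CDB Mul1=-42 // r0:Mul2,r1:1,r2:-6,r3:-42
cycle 12: - // r0:Mul2,r1:1,r2:-6,r3:-42
cycle 13: - // r0:Mul2,r1:1,r2:-6,r3:-42
cycle 14: - // r0:Mul2,r1:1,r2:-6,r3:-42
cycle 15: CDB Mul2=-6 // r0:-6,r1:1,r2:-6,r3:-42

STATUS = VALUE 1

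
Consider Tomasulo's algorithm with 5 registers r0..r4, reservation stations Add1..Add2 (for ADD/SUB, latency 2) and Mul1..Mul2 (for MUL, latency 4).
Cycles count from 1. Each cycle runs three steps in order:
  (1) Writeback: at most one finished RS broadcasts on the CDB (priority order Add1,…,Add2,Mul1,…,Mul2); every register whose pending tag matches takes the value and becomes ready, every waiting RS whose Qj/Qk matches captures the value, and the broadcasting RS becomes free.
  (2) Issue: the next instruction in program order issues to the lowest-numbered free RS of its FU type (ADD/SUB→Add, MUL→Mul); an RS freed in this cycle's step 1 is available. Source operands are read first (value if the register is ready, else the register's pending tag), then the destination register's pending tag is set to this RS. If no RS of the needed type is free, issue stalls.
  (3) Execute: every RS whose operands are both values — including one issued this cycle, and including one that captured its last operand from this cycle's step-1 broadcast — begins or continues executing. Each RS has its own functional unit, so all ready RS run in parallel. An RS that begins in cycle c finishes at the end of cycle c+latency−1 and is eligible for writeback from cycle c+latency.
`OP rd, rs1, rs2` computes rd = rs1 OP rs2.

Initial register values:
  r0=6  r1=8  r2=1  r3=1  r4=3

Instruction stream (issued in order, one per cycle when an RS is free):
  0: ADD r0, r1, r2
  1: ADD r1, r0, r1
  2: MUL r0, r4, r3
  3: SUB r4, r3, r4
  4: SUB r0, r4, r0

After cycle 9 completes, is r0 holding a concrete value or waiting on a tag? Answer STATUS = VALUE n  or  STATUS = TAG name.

  c1: issue ADD r0<-Add1  regs: r0:Add1,r1:8,r2:1,r3:1,r4:3
  c2: issue ADD r1<-Add2  regs: r0:Add1,r1:Add2,r2:1,r3:1,r4:3
  c3: CDB Add1=9; issue MUL r0<-Mul1  regs: r0:Mul1,r1:Add2,r2:1,r3:1,r4:3
  c4: issue SUB r4<-Add1  regs: r0:Mul1,r1:Add2,r2:1,r3:1,r4:Add1
  c5: CDB Add2=17; issue SUB r0<-Add2  regs: r0:Add2,r1:17,r2:1,r3:1,r4:Add1
  c6: CDB Add1=-2  regs: r0:Add2,r1:17,r2:1,r3:1,r4:-2
  c7: CDB Mul1=3  regs: r0:Add2,r1:17,r2:1,r3:1,r4:-2
  c8: -  regs: r0:Add2,r1:17,r2:1,r3:1,r4:-2
  c9: CDB Add2=-5  regs: r0:-5,r1:17,r2:1,r3:1,r4:-2

STATUS = VALUE -5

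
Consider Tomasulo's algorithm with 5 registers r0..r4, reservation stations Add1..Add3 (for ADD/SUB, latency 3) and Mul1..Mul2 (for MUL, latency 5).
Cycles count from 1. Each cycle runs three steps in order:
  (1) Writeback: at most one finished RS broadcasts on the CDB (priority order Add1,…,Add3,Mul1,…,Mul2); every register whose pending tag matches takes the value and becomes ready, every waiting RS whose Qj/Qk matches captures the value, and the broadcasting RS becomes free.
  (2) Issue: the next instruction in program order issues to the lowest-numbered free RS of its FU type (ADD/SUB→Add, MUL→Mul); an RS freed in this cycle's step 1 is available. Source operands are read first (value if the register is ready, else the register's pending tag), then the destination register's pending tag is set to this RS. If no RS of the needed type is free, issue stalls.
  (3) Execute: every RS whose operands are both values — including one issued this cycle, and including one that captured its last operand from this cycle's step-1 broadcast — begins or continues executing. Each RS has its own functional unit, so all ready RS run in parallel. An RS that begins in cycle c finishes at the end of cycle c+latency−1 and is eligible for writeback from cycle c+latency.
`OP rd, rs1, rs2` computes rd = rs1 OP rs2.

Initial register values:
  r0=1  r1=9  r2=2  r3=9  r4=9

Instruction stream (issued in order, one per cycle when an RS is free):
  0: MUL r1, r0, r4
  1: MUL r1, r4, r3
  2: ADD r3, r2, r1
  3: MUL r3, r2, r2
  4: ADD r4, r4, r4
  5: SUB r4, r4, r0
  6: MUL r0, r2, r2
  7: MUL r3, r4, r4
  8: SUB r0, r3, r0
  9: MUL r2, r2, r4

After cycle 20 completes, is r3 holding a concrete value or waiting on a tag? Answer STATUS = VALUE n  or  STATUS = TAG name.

c1: issue MUL r1<-Mul1 | r0:1,r1:Mul1,r2:2,r3:9,r4:9
c2: issue MUL r1<-Mul2 | r0:1,r1:Mul2,r2:2,r3:9,r4:9
c3: issue ADD r3<-Add1 | r0:1,r1:Mul2,r2:2,r3:Add1,r4:9
c4: stall | r0:1,r1:Mul2,r2:2,r3:Add1,r4:9
c5: stall | r0:1,r1:Mul2,r2:2,r3:Add1,r4:9
c6: CDB Mul1=9; issue MUL r3<-Mul1 | r0:1,r1:Mul2,r2:2,r3:Mul1,r4:9
c7: CDB Mul2=81; issue ADD r4<-Add2 | r0:1,r1:81,r2:2,r3:Mul1,r4:Add2
c8: issue SUB r4<-Add3 | r0:1,r1:81,r2:2,r3:Mul1,r4:Add3
c9: issue MUL r0<-Mul2 | r0:Mul2,r1:81,r2:2,r3:Mul1,r4:Add3
c10: CDB Add1=83; stall | r0:Mul2,r1:81,r2:2,r3:Mul1,r4:Add3
c11: CDB Add2=18; stall | r0:Mul2,r1:81,r2:2,r3:Mul1,r4:Add3
c12: CDB Mul1=4; issue MUL r3<-Mul1 | r0:Mul2,r1:81,r2:2,r3:Mul1,r4:Add3
c13: issue SUB r0<-Add1 | r0:Add1,r1:81,r2:2,r3:Mul1,r4:Add3
c14: CDB Add3=17; stall | r0:Add1,r1:81,r2:2,r3:Mul1,r4:17
c15: CDB Mul2=4; issue MUL r2<-Mul2 | r0:Add1,r1:81,r2:Mul2,r3:Mul1,r4:17
c16: - | r0:Add1,r1:81,r2:Mul2,r3:Mul1,r4:17
c17: - | r0:Add1,r1:81,r2:Mul2,r3:Mul1,r4:17
c18: - | r0:Add1,r1:81,r2:Mul2,r3:Mul1,r4:17
c19: CDB Mul1=289 | r0:Add1,r1:81,r2:Mul2,r3:289,r4:17
c20: CDB Mul2=34 | r0:Add1,r1:81,r2:34,r3:289,r4:17

STATUS = VALUE 289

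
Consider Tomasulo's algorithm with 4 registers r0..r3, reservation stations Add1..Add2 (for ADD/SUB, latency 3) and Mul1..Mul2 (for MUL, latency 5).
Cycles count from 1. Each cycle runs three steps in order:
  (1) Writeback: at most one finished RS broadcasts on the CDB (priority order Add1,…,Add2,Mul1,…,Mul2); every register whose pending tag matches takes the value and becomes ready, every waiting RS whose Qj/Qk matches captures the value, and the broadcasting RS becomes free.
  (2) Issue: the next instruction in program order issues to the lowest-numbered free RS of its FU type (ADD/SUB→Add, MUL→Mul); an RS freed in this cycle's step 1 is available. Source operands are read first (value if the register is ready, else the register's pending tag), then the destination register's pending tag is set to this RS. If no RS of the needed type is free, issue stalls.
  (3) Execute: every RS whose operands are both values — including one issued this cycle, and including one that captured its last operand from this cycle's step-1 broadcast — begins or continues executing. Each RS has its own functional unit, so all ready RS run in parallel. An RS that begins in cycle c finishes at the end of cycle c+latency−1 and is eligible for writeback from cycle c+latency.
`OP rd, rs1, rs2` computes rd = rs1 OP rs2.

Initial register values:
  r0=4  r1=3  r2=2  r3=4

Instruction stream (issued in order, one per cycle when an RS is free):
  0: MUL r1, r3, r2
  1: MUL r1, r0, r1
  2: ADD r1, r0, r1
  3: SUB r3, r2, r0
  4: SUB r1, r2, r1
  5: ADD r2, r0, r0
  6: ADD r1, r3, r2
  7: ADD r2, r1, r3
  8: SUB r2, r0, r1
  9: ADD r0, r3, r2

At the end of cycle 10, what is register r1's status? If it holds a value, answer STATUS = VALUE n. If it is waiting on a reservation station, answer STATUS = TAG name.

STATUS = TAG Add2

cycle 1: issue MUL r1<-Mul1 // r0:4,r1:Mul1,r2:2,r3:4
cycle 2: issue MUL r1<-Mul2 // r0:4,r1:Mul2,r2:2,r3:4
cycle 3: issue ADD r1<-Add1 // r0:4,r1:Add1,r2:2,r3:4
cycle 4: issue SUB r3<-Add2 // r0:4,r1:Add1,r2:2,r3:Add2
cycle 5: stall // r0:4,r1:Add1,r2:2,r3:Add2
cycle 6: CDB Mul1=8; stall // r0:4,r1:Add1,r2:2,r3:Add2
cycle 7: CDB Add2=-2; issue SUB r1<-Add2 // r0:4,r1:Add2,r2:2,r3:-2
cycle 8: stall // r0:4,r1:Add2,r2:2,r3:-2
cycle 9: stall // r0:4,r1:Add2,r2:2,r3:-2
cycle 10: stall // r0:4,r1:Add2,r2:2,r3:-2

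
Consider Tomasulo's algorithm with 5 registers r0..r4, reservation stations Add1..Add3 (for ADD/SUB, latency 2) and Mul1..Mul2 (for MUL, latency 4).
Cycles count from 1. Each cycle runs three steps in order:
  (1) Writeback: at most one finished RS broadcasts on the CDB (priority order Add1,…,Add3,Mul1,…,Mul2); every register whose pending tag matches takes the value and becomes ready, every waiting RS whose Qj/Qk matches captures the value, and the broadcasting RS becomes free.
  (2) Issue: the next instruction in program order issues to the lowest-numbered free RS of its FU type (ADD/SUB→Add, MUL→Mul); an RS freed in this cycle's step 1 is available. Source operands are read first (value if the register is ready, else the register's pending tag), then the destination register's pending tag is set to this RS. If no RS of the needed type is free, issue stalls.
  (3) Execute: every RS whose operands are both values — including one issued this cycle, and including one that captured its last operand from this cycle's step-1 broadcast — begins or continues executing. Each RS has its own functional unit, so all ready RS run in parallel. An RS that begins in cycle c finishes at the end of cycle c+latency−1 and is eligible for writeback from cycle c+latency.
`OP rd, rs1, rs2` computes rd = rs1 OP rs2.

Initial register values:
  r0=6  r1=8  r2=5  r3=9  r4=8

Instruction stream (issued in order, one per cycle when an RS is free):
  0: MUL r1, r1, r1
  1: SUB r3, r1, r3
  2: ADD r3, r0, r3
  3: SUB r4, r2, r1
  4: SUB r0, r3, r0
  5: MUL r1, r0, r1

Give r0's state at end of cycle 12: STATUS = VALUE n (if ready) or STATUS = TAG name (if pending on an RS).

  c1: issue MUL r1<-Mul1  regs: r0:6,r1:Mul1,r2:5,r3:9,r4:8
  c2: issue SUB r3<-Add1  regs: r0:6,r1:Mul1,r2:5,r3:Add1,r4:8
  c3: issue ADD r3<-Add2  regs: r0:6,r1:Mul1,r2:5,r3:Add2,r4:8
  c4: issue SUB r4<-Add3  regs: r0:6,r1:Mul1,r2:5,r3:Add2,r4:Add3
  c5: CDB Mul1=64; stall  regs: r0:6,r1:64,r2:5,r3:Add2,r4:Add3
  c6: stall  regs: r0:6,r1:64,r2:5,r3:Add2,r4:Add3
  c7: CDB Add1=55; issue SUB r0<-Add1  regs: r0:Add1,r1:64,r2:5,r3:Add2,r4:Add3
  c8: CDB Add3=-59; issue MUL r1<-Mul1  regs: r0:Add1,r1:Mul1,r2:5,r3:Add2,r4:-59
  c9: CDB Add2=61  regs: r0:Add1,r1:Mul1,r2:5,r3:61,r4:-59
  c10: -  regs: r0:Add1,r1:Mul1,r2:5,r3:61,r4:-59
  c11: CDB Add1=55  regs: r0:55,r1:Mul1,r2:5,r3:61,r4:-59
  c12: -  regs: r0:55,r1:Mul1,r2:5,r3:61,r4:-59

STATUS = VALUE 55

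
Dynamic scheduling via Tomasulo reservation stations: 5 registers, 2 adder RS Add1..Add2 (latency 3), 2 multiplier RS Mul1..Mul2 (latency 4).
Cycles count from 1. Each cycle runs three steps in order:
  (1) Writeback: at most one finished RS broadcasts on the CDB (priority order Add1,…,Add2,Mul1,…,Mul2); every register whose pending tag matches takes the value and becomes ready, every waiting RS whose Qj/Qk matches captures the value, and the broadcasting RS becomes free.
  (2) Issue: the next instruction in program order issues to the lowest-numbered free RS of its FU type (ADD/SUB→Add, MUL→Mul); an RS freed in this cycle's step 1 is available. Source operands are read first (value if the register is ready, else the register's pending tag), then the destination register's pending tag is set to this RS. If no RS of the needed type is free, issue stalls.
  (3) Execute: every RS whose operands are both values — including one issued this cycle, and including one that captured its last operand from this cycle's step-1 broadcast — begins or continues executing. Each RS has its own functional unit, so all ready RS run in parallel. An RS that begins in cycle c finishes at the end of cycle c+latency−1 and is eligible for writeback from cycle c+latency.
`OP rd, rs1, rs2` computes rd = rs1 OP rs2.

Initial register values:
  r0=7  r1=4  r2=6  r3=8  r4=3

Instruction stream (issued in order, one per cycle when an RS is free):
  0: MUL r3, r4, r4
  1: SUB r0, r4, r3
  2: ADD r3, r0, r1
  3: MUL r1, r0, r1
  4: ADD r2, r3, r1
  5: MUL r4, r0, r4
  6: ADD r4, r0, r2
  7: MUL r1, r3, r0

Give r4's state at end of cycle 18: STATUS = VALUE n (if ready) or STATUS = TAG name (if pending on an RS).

STATUS = VALUE -32

c1: issue MUL r3<-Mul1 | r0:7,r1:4,r2:6,r3:Mul1,r4:3
c2: issue SUB r0<-Add1 | r0:Add1,r1:4,r2:6,r3:Mul1,r4:3
c3: issue ADD r3<-Add2 | r0:Add1,r1:4,r2:6,r3:Add2,r4:3
c4: issue MUL r1<-Mul2 | r0:Add1,r1:Mul2,r2:6,r3:Add2,r4:3
c5: CDB Mul1=9; stall | r0:Add1,r1:Mul2,r2:6,r3:Add2,r4:3
c6: stall | r0:Add1,r1:Mul2,r2:6,r3:Add2,r4:3
c7: stall | r0:Add1,r1:Mul2,r2:6,r3:Add2,r4:3
c8: CDB Add1=-6; issue ADD r2<-Add1 | r0:-6,r1:Mul2,r2:Add1,r3:Add2,r4:3
c9: issue MUL r4<-Mul1 | r0:-6,r1:Mul2,r2:Add1,r3:Add2,r4:Mul1
c10: stall | r0:-6,r1:Mul2,r2:Add1,r3:Add2,r4:Mul1
c11: CDB Add2=-2; issue ADD r4<-Add2 | r0:-6,r1:Mul2,r2:Add1,r3:-2,r4:Add2
c12: CDB Mul2=-24; issue MUL r1<-Mul2 | r0:-6,r1:Mul2,r2:Add1,r3:-2,r4:Add2
c13: CDB Mul1=-18 | r0:-6,r1:Mul2,r2:Add1,r3:-2,r4:Add2
c14: - | r0:-6,r1:Mul2,r2:Add1,r3:-2,r4:Add2
c15: CDB Add1=-26 | r0:-6,r1:Mul2,r2:-26,r3:-2,r4:Add2
c16: CDB Mul2=12 | r0:-6,r1:12,r2:-26,r3:-2,r4:Add2
c17: - | r0:-6,r1:12,r2:-26,r3:-2,r4:Add2
c18: CDB Add2=-32 | r0:-6,r1:12,r2:-26,r3:-2,r4:-32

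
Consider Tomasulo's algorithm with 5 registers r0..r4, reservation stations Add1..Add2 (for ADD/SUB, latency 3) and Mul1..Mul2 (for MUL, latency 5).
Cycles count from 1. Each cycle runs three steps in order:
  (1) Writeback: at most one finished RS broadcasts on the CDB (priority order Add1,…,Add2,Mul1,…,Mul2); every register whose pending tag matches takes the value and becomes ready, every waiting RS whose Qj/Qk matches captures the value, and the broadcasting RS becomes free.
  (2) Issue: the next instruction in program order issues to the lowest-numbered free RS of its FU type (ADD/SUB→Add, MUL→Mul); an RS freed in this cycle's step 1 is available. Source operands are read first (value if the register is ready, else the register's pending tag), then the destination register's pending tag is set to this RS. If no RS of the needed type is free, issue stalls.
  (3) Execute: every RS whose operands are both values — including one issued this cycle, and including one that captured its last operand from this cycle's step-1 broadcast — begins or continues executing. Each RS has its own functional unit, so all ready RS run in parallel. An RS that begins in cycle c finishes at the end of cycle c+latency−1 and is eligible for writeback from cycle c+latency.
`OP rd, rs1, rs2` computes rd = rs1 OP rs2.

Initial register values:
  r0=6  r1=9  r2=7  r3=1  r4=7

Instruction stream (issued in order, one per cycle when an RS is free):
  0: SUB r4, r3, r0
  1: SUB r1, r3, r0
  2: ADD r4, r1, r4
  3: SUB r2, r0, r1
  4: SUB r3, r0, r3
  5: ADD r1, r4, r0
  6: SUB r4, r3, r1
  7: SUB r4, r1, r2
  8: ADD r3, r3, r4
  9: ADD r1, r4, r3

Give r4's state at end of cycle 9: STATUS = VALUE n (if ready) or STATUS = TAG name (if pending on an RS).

  c1: issue SUB r4<-Add1  regs: r0:6,r1:9,r2:7,r3:1,r4:Add1
  c2: issue SUB r1<-Add2  regs: r0:6,r1:Add2,r2:7,r3:1,r4:Add1
  c3: stall  regs: r0:6,r1:Add2,r2:7,r3:1,r4:Add1
  c4: CDB Add1=-5; issue ADD r4<-Add1  regs: r0:6,r1:Add2,r2:7,r3:1,r4:Add1
  c5: CDB Add2=-5; issue SUB r2<-Add2  regs: r0:6,r1:-5,r2:Add2,r3:1,r4:Add1
  c6: stall  regs: r0:6,r1:-5,r2:Add2,r3:1,r4:Add1
  c7: stall  regs: r0:6,r1:-5,r2:Add2,r3:1,r4:Add1
  c8: CDB Add1=-10; issue SUB r3<-Add1  regs: r0:6,r1:-5,r2:Add2,r3:Add1,r4:-10
  c9: CDB Add2=11; issue ADD r1<-Add2  regs: r0:6,r1:Add2,r2:11,r3:Add1,r4:-10

STATUS = VALUE -10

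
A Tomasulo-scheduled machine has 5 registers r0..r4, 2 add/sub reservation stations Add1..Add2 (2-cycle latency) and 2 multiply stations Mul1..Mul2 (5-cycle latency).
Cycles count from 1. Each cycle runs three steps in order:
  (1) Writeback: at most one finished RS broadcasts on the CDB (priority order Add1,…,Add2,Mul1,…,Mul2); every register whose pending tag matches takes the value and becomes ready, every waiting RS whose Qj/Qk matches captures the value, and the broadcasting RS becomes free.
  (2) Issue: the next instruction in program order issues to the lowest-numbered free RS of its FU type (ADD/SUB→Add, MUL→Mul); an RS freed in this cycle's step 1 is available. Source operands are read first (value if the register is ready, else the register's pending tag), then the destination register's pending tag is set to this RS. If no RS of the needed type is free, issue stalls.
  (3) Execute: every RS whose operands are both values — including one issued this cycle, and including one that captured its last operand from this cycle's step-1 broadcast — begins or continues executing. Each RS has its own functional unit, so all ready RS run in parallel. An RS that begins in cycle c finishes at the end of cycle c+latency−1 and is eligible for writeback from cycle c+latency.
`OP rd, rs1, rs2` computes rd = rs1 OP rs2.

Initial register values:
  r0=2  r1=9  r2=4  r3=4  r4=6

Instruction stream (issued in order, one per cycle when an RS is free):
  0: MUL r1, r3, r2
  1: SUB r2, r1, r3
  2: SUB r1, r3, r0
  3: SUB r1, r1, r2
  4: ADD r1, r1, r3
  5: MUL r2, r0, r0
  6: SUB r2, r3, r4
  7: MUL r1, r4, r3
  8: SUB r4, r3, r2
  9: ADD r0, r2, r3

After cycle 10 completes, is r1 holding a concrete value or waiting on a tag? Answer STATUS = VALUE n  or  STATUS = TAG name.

  c1: issue MUL r1<-Mul1  regs: r0:2,r1:Mul1,r2:4,r3:4,r4:6
  c2: issue SUB r2<-Add1  regs: r0:2,r1:Mul1,r2:Add1,r3:4,r4:6
  c3: issue SUB r1<-Add2  regs: r0:2,r1:Add2,r2:Add1,r3:4,r4:6
  c4: stall  regs: r0:2,r1:Add2,r2:Add1,r3:4,r4:6
  c5: CDB Add2=2; issue SUB r1<-Add2  regs: r0:2,r1:Add2,r2:Add1,r3:4,r4:6
  c6: CDB Mul1=16; stall  regs: r0:2,r1:Add2,r2:Add1,r3:4,r4:6
  c7: stall  regs: r0:2,r1:Add2,r2:Add1,r3:4,r4:6
  c8: CDB Add1=12; issue ADD r1<-Add1  regs: r0:2,r1:Add1,r2:12,r3:4,r4:6
  c9: issue MUL r2<-Mul1  regs: r0:2,r1:Add1,r2:Mul1,r3:4,r4:6
  c10: CDB Add2=-10; issue SUB r2<-Add2  regs: r0:2,r1:Add1,r2:Add2,r3:4,r4:6

STATUS = TAG Add1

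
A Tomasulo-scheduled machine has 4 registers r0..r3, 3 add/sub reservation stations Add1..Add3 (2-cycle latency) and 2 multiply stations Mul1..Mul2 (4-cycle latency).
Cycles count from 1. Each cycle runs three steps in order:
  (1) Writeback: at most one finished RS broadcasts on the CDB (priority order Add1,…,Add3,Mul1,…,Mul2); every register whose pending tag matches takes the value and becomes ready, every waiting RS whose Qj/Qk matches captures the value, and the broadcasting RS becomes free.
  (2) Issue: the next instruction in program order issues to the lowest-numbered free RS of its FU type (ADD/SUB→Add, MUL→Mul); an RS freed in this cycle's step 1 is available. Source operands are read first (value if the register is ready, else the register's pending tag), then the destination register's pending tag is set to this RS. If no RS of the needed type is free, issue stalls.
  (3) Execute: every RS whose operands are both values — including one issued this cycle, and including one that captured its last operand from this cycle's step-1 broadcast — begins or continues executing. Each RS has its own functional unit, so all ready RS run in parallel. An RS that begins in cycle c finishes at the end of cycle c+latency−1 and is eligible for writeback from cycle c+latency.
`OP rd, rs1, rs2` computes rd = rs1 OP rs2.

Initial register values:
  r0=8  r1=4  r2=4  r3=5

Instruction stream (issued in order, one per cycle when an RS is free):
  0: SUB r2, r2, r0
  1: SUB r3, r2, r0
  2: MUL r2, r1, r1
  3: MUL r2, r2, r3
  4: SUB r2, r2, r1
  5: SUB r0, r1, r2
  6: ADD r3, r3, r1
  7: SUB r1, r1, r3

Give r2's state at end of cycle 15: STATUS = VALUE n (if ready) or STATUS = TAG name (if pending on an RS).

c1: issue SUB r2<-Add1 | r0:8,r1:4,r2:Add1,r3:5
c2: issue SUB r3<-Add2 | r0:8,r1:4,r2:Add1,r3:Add2
c3: CDB Add1=-4; issue MUL r2<-Mul1 | r0:8,r1:4,r2:Mul1,r3:Add2
c4: issue MUL r2<-Mul2 | r0:8,r1:4,r2:Mul2,r3:Add2
c5: CDB Add2=-12; issue SUB r2<-Add1 | r0:8,r1:4,r2:Add1,r3:-12
c6: issue SUB r0<-Add2 | r0:Add2,r1:4,r2:Add1,r3:-12
c7: CDB Mul1=16; issue ADD r3<-Add3 | r0:Add2,r1:4,r2:Add1,r3:Add3
c8: stall | r0:Add2,r1:4,r2:Add1,r3:Add3
c9: CDB Add3=-8; issue SUB r1<-Add3 | r0:Add2,r1:Add3,r2:Add1,r3:-8
c10: - | r0:Add2,r1:Add3,r2:Add1,r3:-8
c11: CDB Add3=12 | r0:Add2,r1:12,r2:Add1,r3:-8
c12: CDB Mul2=-192 | r0:Add2,r1:12,r2:Add1,r3:-8
c13: - | r0:Add2,r1:12,r2:Add1,r3:-8
c14: CDB Add1=-196 | r0:Add2,r1:12,r2:-196,r3:-8
c15: - | r0:Add2,r1:12,r2:-196,r3:-8

STATUS = VALUE -196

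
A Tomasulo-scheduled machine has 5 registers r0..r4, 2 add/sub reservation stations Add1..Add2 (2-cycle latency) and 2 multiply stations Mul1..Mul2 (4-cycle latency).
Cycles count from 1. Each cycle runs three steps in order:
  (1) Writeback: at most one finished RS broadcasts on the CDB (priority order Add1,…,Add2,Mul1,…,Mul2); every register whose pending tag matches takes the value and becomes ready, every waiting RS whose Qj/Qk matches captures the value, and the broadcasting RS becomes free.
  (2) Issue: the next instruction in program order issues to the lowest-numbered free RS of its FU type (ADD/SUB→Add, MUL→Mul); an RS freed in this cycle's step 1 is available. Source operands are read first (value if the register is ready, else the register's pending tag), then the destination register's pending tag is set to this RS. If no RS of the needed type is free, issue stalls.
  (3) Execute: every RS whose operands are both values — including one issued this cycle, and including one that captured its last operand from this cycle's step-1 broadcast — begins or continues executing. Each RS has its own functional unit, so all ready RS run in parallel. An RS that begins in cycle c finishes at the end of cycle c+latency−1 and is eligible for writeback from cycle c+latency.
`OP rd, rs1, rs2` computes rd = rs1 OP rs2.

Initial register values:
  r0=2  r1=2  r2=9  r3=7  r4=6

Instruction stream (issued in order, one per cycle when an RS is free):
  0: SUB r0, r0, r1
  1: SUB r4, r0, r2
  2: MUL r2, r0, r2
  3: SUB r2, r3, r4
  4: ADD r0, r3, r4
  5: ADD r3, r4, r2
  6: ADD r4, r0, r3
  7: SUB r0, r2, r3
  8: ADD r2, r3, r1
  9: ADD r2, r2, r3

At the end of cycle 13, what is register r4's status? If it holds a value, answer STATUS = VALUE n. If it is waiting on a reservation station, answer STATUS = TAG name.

STATUS = VALUE 5

  c1: issue SUB r0<-Add1  regs: r0:Add1,r1:2,r2:9,r3:7,r4:6
  c2: issue SUB r4<-Add2  regs: r0:Add1,r1:2,r2:9,r3:7,r4:Add2
  c3: CDB Add1=0; issue MUL r2<-Mul1  regs: r0:0,r1:2,r2:Mul1,r3:7,r4:Add2
  c4: issue SUB r2<-Add1  regs: r0:0,r1:2,r2:Add1,r3:7,r4:Add2
  c5: CDB Add2=-9; issue ADD r0<-Add2  regs: r0:Add2,r1:2,r2:Add1,r3:7,r4:-9
  c6: stall  regs: r0:Add2,r1:2,r2:Add1,r3:7,r4:-9
  c7: CDB Add1=16; issue ADD r3<-Add1  regs: r0:Add2,r1:2,r2:16,r3:Add1,r4:-9
  c8: CDB Add2=-2; issue ADD r4<-Add2  regs: r0:-2,r1:2,r2:16,r3:Add1,r4:Add2
  c9: CDB Add1=7; issue SUB r0<-Add1  regs: r0:Add1,r1:2,r2:16,r3:7,r4:Add2
  c10: CDB Mul1=0; stall  regs: r0:Add1,r1:2,r2:16,r3:7,r4:Add2
  c11: CDB Add1=9; issue ADD r2<-Add1  regs: r0:9,r1:2,r2:Add1,r3:7,r4:Add2
  c12: CDB Add2=5; issue ADD r2<-Add2  regs: r0:9,r1:2,r2:Add2,r3:7,r4:5
  c13: CDB Add1=9  regs: r0:9,r1:2,r2:Add2,r3:7,r4:5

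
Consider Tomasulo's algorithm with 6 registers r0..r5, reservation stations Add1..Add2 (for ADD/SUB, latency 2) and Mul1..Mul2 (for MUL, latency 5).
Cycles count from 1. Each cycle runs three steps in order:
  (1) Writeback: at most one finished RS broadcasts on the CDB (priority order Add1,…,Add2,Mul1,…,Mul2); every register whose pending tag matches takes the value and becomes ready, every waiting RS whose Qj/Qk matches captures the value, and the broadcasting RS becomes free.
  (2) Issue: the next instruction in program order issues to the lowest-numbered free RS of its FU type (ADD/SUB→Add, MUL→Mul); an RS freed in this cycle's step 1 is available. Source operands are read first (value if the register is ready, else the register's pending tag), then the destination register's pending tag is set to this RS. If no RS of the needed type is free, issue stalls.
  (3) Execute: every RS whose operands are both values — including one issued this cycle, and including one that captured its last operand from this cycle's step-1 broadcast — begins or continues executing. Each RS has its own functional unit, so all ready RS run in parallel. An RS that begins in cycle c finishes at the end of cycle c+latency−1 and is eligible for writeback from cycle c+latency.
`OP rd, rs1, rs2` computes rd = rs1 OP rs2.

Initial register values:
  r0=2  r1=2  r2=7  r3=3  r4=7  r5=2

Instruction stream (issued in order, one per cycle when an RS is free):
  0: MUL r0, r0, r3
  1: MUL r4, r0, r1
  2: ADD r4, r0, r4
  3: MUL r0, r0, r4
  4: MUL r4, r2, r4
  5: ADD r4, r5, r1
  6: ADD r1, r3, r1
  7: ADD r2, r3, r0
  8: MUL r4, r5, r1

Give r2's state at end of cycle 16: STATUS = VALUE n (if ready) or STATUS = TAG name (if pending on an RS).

c1: issue MUL r0<-Mul1 | r0:Mul1,r1:2,r2:7,r3:3,r4:7,r5:2
c2: issue MUL r4<-Mul2 | r0:Mul1,r1:2,r2:7,r3:3,r4:Mul2,r5:2
c3: issue ADD r4<-Add1 | r0:Mul1,r1:2,r2:7,r3:3,r4:Add1,r5:2
c4: stall | r0:Mul1,r1:2,r2:7,r3:3,r4:Add1,r5:2
c5: stall | r0:Mul1,r1:2,r2:7,r3:3,r4:Add1,r5:2
c6: CDB Mul1=6; issue MUL r0<-Mul1 | r0:Mul1,r1:2,r2:7,r3:3,r4:Add1,r5:2
c7: stall | r0:Mul1,r1:2,r2:7,r3:3,r4:Add1,r5:2
c8: stall | r0:Mul1,r1:2,r2:7,r3:3,r4:Add1,r5:2
c9: stall | r0:Mul1,r1:2,r2:7,r3:3,r4:Add1,r5:2
c10: stall | r0:Mul1,r1:2,r2:7,r3:3,r4:Add1,r5:2
c11: CDB Mul2=12; issue MUL r4<-Mul2 | r0:Mul1,r1:2,r2:7,r3:3,r4:Mul2,r5:2
c12: issue ADD r4<-Add2 | r0:Mul1,r1:2,r2:7,r3:3,r4:Add2,r5:2
c13: CDB Add1=18; issue ADD r1<-Add1 | r0:Mul1,r1:Add1,r2:7,r3:3,r4:Add2,r5:2
c14: CDB Add2=4; issue ADD r2<-Add2 | r0:Mul1,r1:Add1,r2:Add2,r3:3,r4:4,r5:2
c15: CDB Add1=5; stall | r0:Mul1,r1:5,r2:Add2,r3:3,r4:4,r5:2
c16: stall | r0:Mul1,r1:5,r2:Add2,r3:3,r4:4,r5:2

STATUS = TAG Add2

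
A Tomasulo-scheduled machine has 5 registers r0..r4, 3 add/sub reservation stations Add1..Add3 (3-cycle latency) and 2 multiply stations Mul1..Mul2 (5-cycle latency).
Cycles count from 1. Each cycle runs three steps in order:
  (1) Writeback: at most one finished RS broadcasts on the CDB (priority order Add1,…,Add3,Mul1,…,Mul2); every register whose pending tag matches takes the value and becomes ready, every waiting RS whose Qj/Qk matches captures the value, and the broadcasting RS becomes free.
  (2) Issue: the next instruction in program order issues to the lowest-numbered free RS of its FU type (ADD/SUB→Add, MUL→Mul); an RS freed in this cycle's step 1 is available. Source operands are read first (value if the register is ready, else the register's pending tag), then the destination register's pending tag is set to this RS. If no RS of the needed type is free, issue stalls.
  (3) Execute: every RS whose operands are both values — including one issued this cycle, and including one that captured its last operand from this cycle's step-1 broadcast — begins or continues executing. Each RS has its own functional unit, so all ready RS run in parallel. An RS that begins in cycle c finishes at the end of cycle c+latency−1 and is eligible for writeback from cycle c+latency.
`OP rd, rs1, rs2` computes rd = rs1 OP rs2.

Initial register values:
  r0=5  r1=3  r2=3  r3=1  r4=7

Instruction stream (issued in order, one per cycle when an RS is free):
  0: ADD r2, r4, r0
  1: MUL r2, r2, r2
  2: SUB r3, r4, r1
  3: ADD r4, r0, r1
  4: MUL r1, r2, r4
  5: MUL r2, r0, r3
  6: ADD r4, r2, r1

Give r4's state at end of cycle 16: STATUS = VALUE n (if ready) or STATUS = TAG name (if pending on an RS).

STATUS = TAG Add1

c1: issue ADD r2<-Add1 | r0:5,r1:3,r2:Add1,r3:1,r4:7
c2: issue MUL r2<-Mul1 | r0:5,r1:3,r2:Mul1,r3:1,r4:7
c3: issue SUB r3<-Add2 | r0:5,r1:3,r2:Mul1,r3:Add2,r4:7
c4: CDB Add1=12; issue ADD r4<-Add1 | r0:5,r1:3,r2:Mul1,r3:Add2,r4:Add1
c5: issue MUL r1<-Mul2 | r0:5,r1:Mul2,r2:Mul1,r3:Add2,r4:Add1
c6: CDB Add2=4; stall | r0:5,r1:Mul2,r2:Mul1,r3:4,r4:Add1
c7: CDB Add1=8; stall | r0:5,r1:Mul2,r2:Mul1,r3:4,r4:8
c8: stall | r0:5,r1:Mul2,r2:Mul1,r3:4,r4:8
c9: CDB Mul1=144; issue MUL r2<-Mul1 | r0:5,r1:Mul2,r2:Mul1,r3:4,r4:8
c10: issue ADD r4<-Add1 | r0:5,r1:Mul2,r2:Mul1,r3:4,r4:Add1
c11: - | r0:5,r1:Mul2,r2:Mul1,r3:4,r4:Add1
c12: - | r0:5,r1:Mul2,r2:Mul1,r3:4,r4:Add1
c13: - | r0:5,r1:Mul2,r2:Mul1,r3:4,r4:Add1
c14: CDB Mul1=20 | r0:5,r1:Mul2,r2:20,r3:4,r4:Add1
c15: CDB Mul2=1152 | r0:5,r1:1152,r2:20,r3:4,r4:Add1
c16: - | r0:5,r1:1152,r2:20,r3:4,r4:Add1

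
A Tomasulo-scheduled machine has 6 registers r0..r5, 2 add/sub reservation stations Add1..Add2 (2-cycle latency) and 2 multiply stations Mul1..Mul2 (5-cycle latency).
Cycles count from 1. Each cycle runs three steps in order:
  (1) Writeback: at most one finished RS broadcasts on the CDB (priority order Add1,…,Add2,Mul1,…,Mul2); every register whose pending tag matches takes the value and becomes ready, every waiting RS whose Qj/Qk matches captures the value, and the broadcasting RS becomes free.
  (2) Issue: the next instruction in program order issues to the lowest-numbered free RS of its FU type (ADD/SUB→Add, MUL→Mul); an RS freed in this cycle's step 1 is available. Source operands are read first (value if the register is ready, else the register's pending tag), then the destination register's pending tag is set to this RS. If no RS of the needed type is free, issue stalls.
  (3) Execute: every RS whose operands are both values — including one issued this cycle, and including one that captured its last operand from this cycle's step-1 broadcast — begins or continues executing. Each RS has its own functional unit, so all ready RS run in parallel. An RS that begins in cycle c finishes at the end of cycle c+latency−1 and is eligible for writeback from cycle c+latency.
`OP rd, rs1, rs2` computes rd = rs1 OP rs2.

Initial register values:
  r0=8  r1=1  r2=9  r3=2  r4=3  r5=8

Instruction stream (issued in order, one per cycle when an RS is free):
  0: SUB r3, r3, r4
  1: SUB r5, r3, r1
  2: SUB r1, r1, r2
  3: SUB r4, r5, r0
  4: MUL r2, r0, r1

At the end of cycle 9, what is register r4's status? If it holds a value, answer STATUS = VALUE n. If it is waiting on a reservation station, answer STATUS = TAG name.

  c1: issue SUB r3<-Add1  regs: r0:8,r1:1,r2:9,r3:Add1,r4:3,r5:8
  c2: issue SUB r5<-Add2  regs: r0:8,r1:1,r2:9,r3:Add1,r4:3,r5:Add2
  c3: CDB Add1=-1; issue SUB r1<-Add1  regs: r0:8,r1:Add1,r2:9,r3:-1,r4:3,r5:Add2
  c4: stall  regs: r0:8,r1:Add1,r2:9,r3:-1,r4:3,r5:Add2
  c5: CDB Add1=-8; issue SUB r4<-Add1  regs: r0:8,r1:-8,r2:9,r3:-1,r4:Add1,r5:Add2
  c6: CDB Add2=-2; issue MUL r2<-Mul1  regs: r0:8,r1:-8,r2:Mul1,r3:-1,r4:Add1,r5:-2
  c7: -  regs: r0:8,r1:-8,r2:Mul1,r3:-1,r4:Add1,r5:-2
  c8: CDB Add1=-10  regs: r0:8,r1:-8,r2:Mul1,r3:-1,r4:-10,r5:-2
  c9: -  regs: r0:8,r1:-8,r2:Mul1,r3:-1,r4:-10,r5:-2

STATUS = VALUE -10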